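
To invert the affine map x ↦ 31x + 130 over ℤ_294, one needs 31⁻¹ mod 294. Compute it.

19

Extended Euclidean algorithm:
294 = 9*31 + 15
31 = 2*15 + 1
15 = 15*1 + 0
Since gcd(31, 294) = 1, back-substitute to write 1 as a combination:
1 = 31 − 2·15
1 = −2·294 + 19·31
So 31·19 ≡ 1 (mod 294).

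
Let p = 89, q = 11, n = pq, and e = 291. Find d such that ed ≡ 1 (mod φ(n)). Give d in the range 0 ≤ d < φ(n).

φ(n) = (p−1)(q−1) = 88·10 = 880.
Need d with 291·d ≡ 1 (mod 880). Apply the extended Euclidean algorithm:
880 = 3·291 + 7
291 = 41·7 + 4
7 = 1·4 + 3
4 = 1·3 + 1
3 = 3·1 + 0
Back-substitute:
1 = 4 − 3
1 = −7 + 2·4
1 = 2·291 − 83·7
1 = −83·880 + 251·291
So 291·251 ≡ 1 (mod 880), hence d = 251.

251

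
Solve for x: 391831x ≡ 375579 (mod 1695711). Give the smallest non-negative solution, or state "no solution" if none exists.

First find gcd(391831, 1695711):
1695711 = 4·391831 + 128387
391831 = 3·128387 + 6670
128387 = 19·6670 + 1657
6670 = 4·1657 + 42
1657 = 39·42 + 19
42 = 2·19 + 4
19 = 4·4 + 3
4 = 1·3 + 1
3 = 3·1 + 0
gcd = 1, so a unique solution mod 1695711 exists.
Back-substitute for the Bézout coefficients:
1 = 4 − 3
1 = −19 + 5·4
1 = 5·42 − 11·19
1 = −11·1657 + 434·42
1 = 434·6670 − 1747·1657
1 = −1747·128387 + 33627·6670
1 = 33627·391831 − 102628·128387
1 = −102628·1695711 + 444139·391831
So 391831·(444139) ≡ 1 (mod 1695711), giving 391831⁻¹ ≡ 444139.
x ≡ 391831⁻¹·375579 ≡ 444139·375579 ≡ 494700 (mod 1695711).

494700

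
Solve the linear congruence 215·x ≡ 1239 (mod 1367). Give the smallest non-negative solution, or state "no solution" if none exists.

152

First find gcd(215, 1367):
1367 = 6·215 + 77
215 = 2·77 + 61
77 = 1·61 + 16
61 = 3·16 + 13
16 = 1·13 + 3
13 = 4·3 + 1
3 = 3·1 + 0
gcd = 1, so a unique solution mod 1367 exists.
Back-substitute for the Bézout coefficients:
1 = 13 − 4·3
1 = −4·16 + 5·13
1 = 5·61 − 19·16
1 = −19·77 + 24·61
1 = 24·215 − 67·77
1 = −67·1367 + 426·215
So 215·(426) ≡ 1 (mod 1367), giving 215⁻¹ ≡ 426.
x ≡ 215⁻¹·1239 ≡ 426·1239 ≡ 152 (mod 1367).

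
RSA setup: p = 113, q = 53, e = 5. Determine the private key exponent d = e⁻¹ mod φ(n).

φ(n) = (p−1)(q−1) = 112·52 = 5824.
Need d with 5·d ≡ 1 (mod 5824). Apply the extended Euclidean algorithm:
5824 = 1164·5 + 4
5 = 1·4 + 1
4 = 4·1 + 0
Back-substitute:
1 = 5 − 4
1 = −5824 + 1165·5
So 5·1165 ≡ 1 (mod 5824), hence d = 1165.

1165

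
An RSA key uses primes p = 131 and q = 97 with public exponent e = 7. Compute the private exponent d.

1783

φ(n) = (p−1)(q−1) = 130·96 = 12480.
Need d with 7·d ≡ 1 (mod 12480). Apply the extended Euclidean algorithm:
12480 = 1782*7 + 6
7 = 1*6 + 1
6 = 6*1 + 0
Back-substitute:
1 = 7 − 6
1 = −12480 + 1783·7
So 7·1783 ≡ 1 (mod 12480), hence d = 1783.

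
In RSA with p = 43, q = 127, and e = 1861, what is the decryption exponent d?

3037

φ(n) = (p−1)(q−1) = 42·126 = 5292.
Need d with 1861·d ≡ 1 (mod 5292). Apply the extended Euclidean algorithm:
5292 = 2×1861 + 1570
1861 = 1×1570 + 291
1570 = 5×291 + 115
291 = 2×115 + 61
115 = 1×61 + 54
61 = 1×54 + 7
54 = 7×7 + 5
7 = 1×5 + 2
5 = 2×2 + 1
2 = 2×1 + 0
Back-substitute:
1 = 5 − 2·2
1 = −2·7 + 3·5
1 = 3·54 − 23·7
1 = −23·61 + 26·54
1 = 26·115 − 49·61
1 = −49·291 + 124·115
1 = 124·1570 − 669·291
1 = −669·1861 + 793·1570
1 = 793·5292 − 2255·1861
So 1861·(-2255) ≡ 1 (mod 5292), hence d ≡ -2255 ≡ 3037 (mod 5292).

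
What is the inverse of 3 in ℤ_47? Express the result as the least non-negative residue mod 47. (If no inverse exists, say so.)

Run Euclid on (47, 3):
47 = 15*3 + 2
3 = 1*2 + 1
2 = 2*1 + 0
The gcd is 1. Working backward:
1 = 3 − 2
1 = −47 + 16·3
So 3·16 ≡ 1 (mod 47).

16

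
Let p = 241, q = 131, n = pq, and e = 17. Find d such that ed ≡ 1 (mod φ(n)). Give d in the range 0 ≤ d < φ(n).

18353

φ(n) = (p−1)(q−1) = 240·130 = 31200.
Need d with 17·d ≡ 1 (mod 31200). Apply the extended Euclidean algorithm:
31200 = 1835×17 + 5
17 = 3×5 + 2
5 = 2×2 + 1
2 = 2×1 + 0
Back-substitute:
1 = 5 − 2·2
1 = −2·17 + 7·5
1 = 7·31200 − 12847·17
So 17·(-12847) ≡ 1 (mod 31200), hence d ≡ -12847 ≡ 18353 (mod 31200).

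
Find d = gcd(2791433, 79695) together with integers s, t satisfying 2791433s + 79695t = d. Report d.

1

Apply Euclid's algorithm to 2791433 and 79695:
2791433 = 35·79695 + 2108
79695 = 37·2108 + 1699
2108 = 1·1699 + 409
1699 = 4·409 + 63
409 = 6·63 + 31
63 = 2·31 + 1
31 = 31·1 + 0
gcd(2791433, 79695) = 1.
Working backward:
1 = 63 − 2·31
1 = −2·409 + 13·63
1 = 13·1699 − 54·409
1 = −54·2108 + 67·1699
1 = 67·79695 − 2533·2108
1 = −2533·2791433 + 88722·79695
So 1 = (-2533)·2791433 + (88722)·79695.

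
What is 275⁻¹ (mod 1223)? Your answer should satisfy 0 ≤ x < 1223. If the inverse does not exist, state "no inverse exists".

169

Run Euclid on (1223, 275):
1223 = 4·275 + 123
275 = 2·123 + 29
123 = 4·29 + 7
29 = 4·7 + 1
7 = 7·1 + 0
The gcd is 1. Working backward:
1 = 29 − 4·7
1 = −4·123 + 17·29
1 = 17·275 − 38·123
1 = −38·1223 + 169·275
So 275·169 ≡ 1 (mod 1223).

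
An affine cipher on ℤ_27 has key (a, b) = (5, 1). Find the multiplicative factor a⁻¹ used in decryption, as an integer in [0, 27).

11

gcd(27, 5) by repeated division:
27 = 5*5 + 2
5 = 2*2 + 1
2 = 2*1 + 0
Since gcd(5, 27) = 1, back-substitute to write 1 as a combination:
1 = 5 − 2·2
1 = −2·27 + 11·5
So 5·11 ≡ 1 (mod 27).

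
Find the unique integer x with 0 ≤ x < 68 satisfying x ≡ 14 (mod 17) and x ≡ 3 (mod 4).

Write x = 14 + 17·k. Then 17·k ≡ 3 − 14 ≡ 1 (mod 4).
Need 17⁻¹ mod 4. Extended Euclid on (4, 1):
4 = 4*1 + 0
17⁻¹ ≡ 1 (mod 4), so k ≡ 1·1 ≡ 1 (mod 4).
x = 14 + 17·1 = 31.

31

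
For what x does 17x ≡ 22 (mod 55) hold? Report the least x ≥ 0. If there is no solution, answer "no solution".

First find gcd(17, 55):
55 = 3·17 + 4
17 = 4·4 + 1
4 = 4·1 + 0
gcd = 1, so a unique solution mod 55 exists.
Back-substitute for the Bézout coefficients:
1 = 17 − 4·4
1 = −4·55 + 13·17
So 17·(13) ≡ 1 (mod 55), giving 17⁻¹ ≡ 13.
x ≡ 17⁻¹·22 ≡ 13·22 ≡ 11 (mod 55).

11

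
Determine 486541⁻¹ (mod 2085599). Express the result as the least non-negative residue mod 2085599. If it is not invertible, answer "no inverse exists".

gcd(2085599, 486541) by repeated division:
2085599 = 4*486541 + 139435
486541 = 3*139435 + 68236
139435 = 2*68236 + 2963
68236 = 23*2963 + 87
2963 = 34*87 + 5
87 = 17*5 + 2
5 = 2*2 + 1
2 = 2*1 + 0
gcd = 1, so the inverse exists. Back-substitute:
1 = 5 − 2·2
1 = −2·87 + 35·5
1 = 35·2963 − 1192·87
1 = −1192·68236 + 27451·2963
1 = 27451·139435 − 56094·68236
1 = −56094·486541 + 195733·139435
1 = 195733·2085599 − 839026·486541
Hence 486541⁻¹ ≡ -839026 ≡ 1246573 (mod 2085599).

1246573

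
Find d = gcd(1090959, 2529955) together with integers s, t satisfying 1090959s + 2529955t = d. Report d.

1

Euclidean algorithm:
2529955 = 2*1090959 + 348037
1090959 = 3*348037 + 46848
348037 = 7*46848 + 20101
46848 = 2*20101 + 6646
20101 = 3*6646 + 163
6646 = 40*163 + 126
163 = 1*126 + 37
126 = 3*37 + 15
37 = 2*15 + 7
15 = 2*7 + 1
7 = 7*1 + 0
gcd(1090959, 2529955) = 1.
Back-substituting:
1 = 15 − 2·7
1 = −2·37 + 5·15
1 = 5·126 − 17·37
1 = −17·163 + 22·126
1 = 22·6646 − 897·163
1 = −897·20101 + 2713·6646
1 = 2713·46848 − 6323·20101
1 = −6323·348037 + 46974·46848
1 = 46974·1090959 − 147245·348037
1 = −147245·2529955 + 341464·1090959
So 1 = (-147245)·2529955 + (341464)·1090959.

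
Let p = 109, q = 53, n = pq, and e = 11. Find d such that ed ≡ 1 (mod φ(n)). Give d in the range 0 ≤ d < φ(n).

4595

φ(n) = (p−1)(q−1) = 108·52 = 5616.
Need d with 11·d ≡ 1 (mod 5616). Apply the extended Euclidean algorithm:
5616 = 510*11 + 6
11 = 1*6 + 5
6 = 1*5 + 1
5 = 5*1 + 0
Back-substitute:
1 = 6 − 5
1 = −11 + 2·6
1 = 2·5616 − 1021·11
So 11·(-1021) ≡ 1 (mod 5616), hence d ≡ -1021 ≡ 4595 (mod 5616).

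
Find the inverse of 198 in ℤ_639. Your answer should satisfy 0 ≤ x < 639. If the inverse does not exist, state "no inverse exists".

no inverse exists

Compute gcd(198, 639):
639 = 3*198 + 45
198 = 4*45 + 18
45 = 2*18 + 9
18 = 2*9 + 0
Since gcd = 9 > 1, 198 is not a unit mod 639.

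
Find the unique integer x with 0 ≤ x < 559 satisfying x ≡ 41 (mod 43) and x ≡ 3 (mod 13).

Write x = 41 + 43·k. Then 43·k ≡ 3 − 41 ≡ 1 (mod 13).
Need 43⁻¹ mod 13. Extended Euclid on (13, 4):
13 = 3·4 + 1
4 = 4·1 + 0
Back-substitute:
1 = 13 − 3·4
43⁻¹ ≡ 10 (mod 13), so k ≡ 10·1 ≡ 10 (mod 13).
x = 41 + 43·10 = 471.

471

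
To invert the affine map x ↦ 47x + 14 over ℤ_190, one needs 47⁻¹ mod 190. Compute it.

gcd(190, 47) by repeated division:
190 = 4×47 + 2
47 = 23×2 + 1
2 = 2×1 + 0
The gcd is 1. Working backward:
1 = 47 − 23·2
1 = −23·190 + 93·47
So 47·93 ≡ 1 (mod 190).

93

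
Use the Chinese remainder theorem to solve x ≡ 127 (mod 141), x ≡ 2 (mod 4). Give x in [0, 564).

550

Write x = 127 + 141·k. Then 141·k ≡ 2 − 127 ≡ 3 (mod 4).
Need 141⁻¹ mod 4. Extended Euclid on (4, 1):
4 = 4*1 + 0
141⁻¹ ≡ 1 (mod 4), so k ≡ 1·3 ≡ 3 (mod 4).
x = 127 + 141·3 = 550.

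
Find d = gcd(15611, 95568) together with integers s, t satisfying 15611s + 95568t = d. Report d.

1

Euclidean algorithm:
95568 = 6·15611 + 1902
15611 = 8·1902 + 395
1902 = 4·395 + 322
395 = 1·322 + 73
322 = 4·73 + 30
73 = 2·30 + 13
30 = 2·13 + 4
13 = 3·4 + 1
4 = 4·1 + 0
gcd(15611, 95568) = 1.
Working backward:
1 = 13 − 3·4
1 = −3·30 + 7·13
1 = 7·73 − 17·30
1 = −17·322 + 75·73
1 = 75·395 − 92·322
1 = −92·1902 + 443·395
1 = 443·15611 − 3636·1902
1 = −3636·95568 + 22259·15611
So 1 = (-3636)·95568 + (22259)·15611.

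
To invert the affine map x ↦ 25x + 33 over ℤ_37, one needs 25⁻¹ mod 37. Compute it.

3

Run Euclid on (37, 25):
37 = 1·25 + 12
25 = 2·12 + 1
12 = 12·1 + 0
gcd = 1, so the inverse exists. Back-substitute:
1 = 25 − 2·12
1 = −2·37 + 3·25
So 25·3 ≡ 1 (mod 37).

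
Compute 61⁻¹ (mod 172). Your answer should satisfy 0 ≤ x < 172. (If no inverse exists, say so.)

Extended Euclidean algorithm:
172 = 2*61 + 50
61 = 1*50 + 11
50 = 4*11 + 6
11 = 1*6 + 5
6 = 1*5 + 1
5 = 5*1 + 0
Since gcd(61, 172) = 1, back-substitute to write 1 as a combination:
1 = 6 − 5
1 = −11 + 2·6
1 = 2·50 − 9·11
1 = −9·61 + 11·50
1 = 11·172 − 31·61
So 61·(-31) ≡ 1 (mod 172), and -31 ≡ 141 (mod 172).

141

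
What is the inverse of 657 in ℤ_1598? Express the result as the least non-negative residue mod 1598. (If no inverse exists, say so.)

1221

Run Euclid on (1598, 657):
1598 = 2·657 + 284
657 = 2·284 + 89
284 = 3·89 + 17
89 = 5·17 + 4
17 = 4·4 + 1
4 = 4·1 + 0
gcd = 1, so the inverse exists. Back-substitute:
1 = 17 − 4·4
1 = −4·89 + 21·17
1 = 21·284 − 67·89
1 = −67·657 + 155·284
1 = 155·1598 − 377·657
So 657·(-377) ≡ 1 (mod 1598), and -377 ≡ 1221 (mod 1598).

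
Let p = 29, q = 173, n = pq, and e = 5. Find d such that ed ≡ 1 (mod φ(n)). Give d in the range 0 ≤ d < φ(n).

φ(n) = (p−1)(q−1) = 28·172 = 4816.
Need d with 5·d ≡ 1 (mod 4816). Apply the extended Euclidean algorithm:
4816 = 963·5 + 1
5 = 5·1 + 0
Back-substitute:
1 = 4816 − 963·5
So 5·(-963) ≡ 1 (mod 4816), hence d ≡ -963 ≡ 3853 (mod 4816).

3853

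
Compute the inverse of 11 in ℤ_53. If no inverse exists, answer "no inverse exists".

gcd(53, 11) by repeated division:
53 = 4·11 + 9
11 = 1·9 + 2
9 = 4·2 + 1
2 = 2·1 + 0
gcd = 1, so the inverse exists. Back-substitute:
1 = 9 − 4·2
1 = −4·11 + 5·9
1 = 5·53 − 24·11
Thus 11·(-24) ≡ 1 (mod 53); reducing, -24 mod 53 = 29.

29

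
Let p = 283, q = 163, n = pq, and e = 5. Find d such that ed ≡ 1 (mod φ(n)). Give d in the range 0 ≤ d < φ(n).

9137

φ(n) = (p−1)(q−1) = 282·162 = 45684.
Need d with 5·d ≡ 1 (mod 45684). Apply the extended Euclidean algorithm:
45684 = 9136×5 + 4
5 = 1×4 + 1
4 = 4×1 + 0
Back-substitute:
1 = 5 − 4
1 = −45684 + 9137·5
So 5·9137 ≡ 1 (mod 45684), hence d = 9137.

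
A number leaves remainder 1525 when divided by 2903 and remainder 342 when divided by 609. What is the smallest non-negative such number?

Write x = 1525 + 2903·k. Then 2903·k ≡ 342 − 1525 ≡ 35 (mod 609).
Need 2903⁻¹ mod 609. Extended Euclid on (609, 467):
609 = 1·467 + 142
467 = 3·142 + 41
142 = 3·41 + 19
41 = 2·19 + 3
19 = 6·3 + 1
3 = 3·1 + 0
Back-substitute:
1 = 19 − 6·3
1 = −6·41 + 13·19
1 = 13·142 − 45·41
1 = −45·467 + 148·142
1 = 148·609 − 193·467
2903⁻¹ ≡ 416 (mod 609), so k ≡ 416·35 ≡ 553 (mod 609).
x = 1525 + 2903·553 = 1606884.

1606884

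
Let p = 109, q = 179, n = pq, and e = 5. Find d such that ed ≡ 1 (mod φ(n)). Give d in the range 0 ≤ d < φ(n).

3845

φ(n) = (p−1)(q−1) = 108·178 = 19224.
Need d with 5·d ≡ 1 (mod 19224). Apply the extended Euclidean algorithm:
19224 = 3844×5 + 4
5 = 1×4 + 1
4 = 4×1 + 0
Back-substitute:
1 = 5 − 4
1 = −19224 + 3845·5
So 5·3845 ≡ 1 (mod 19224), hence d = 3845.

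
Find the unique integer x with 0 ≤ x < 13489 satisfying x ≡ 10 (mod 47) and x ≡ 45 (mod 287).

11525

Write x = 10 + 47·k. Then 47·k ≡ 45 − 10 ≡ 35 (mod 287).
Need 47⁻¹ mod 287. Extended Euclid on (287, 47):
287 = 6·47 + 5
47 = 9·5 + 2
5 = 2·2 + 1
2 = 2·1 + 0
Back-substitute:
1 = 5 − 2·2
1 = −2·47 + 19·5
1 = 19·287 − 116·47
47⁻¹ ≡ 171 (mod 287), so k ≡ 171·35 ≡ 245 (mod 287).
x = 10 + 47·245 = 11525.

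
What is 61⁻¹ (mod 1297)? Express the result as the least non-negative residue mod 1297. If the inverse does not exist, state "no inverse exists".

Run Euclid on (1297, 61):
1297 = 21×61 + 16
61 = 3×16 + 13
16 = 1×13 + 3
13 = 4×3 + 1
3 = 3×1 + 0
Since gcd(61, 1297) = 1, back-substitute to write 1 as a combination:
1 = 13 − 4·3
1 = −4·16 + 5·13
1 = 5·61 − 19·16
1 = −19·1297 + 404·61
So 61·404 ≡ 1 (mod 1297).

404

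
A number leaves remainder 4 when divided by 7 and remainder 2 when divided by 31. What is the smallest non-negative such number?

Write x = 4 + 7·k. Then 7·k ≡ 2 − 4 ≡ 29 (mod 31).
Need 7⁻¹ mod 31. Extended Euclid on (31, 7):
31 = 4·7 + 3
7 = 2·3 + 1
3 = 3·1 + 0
Back-substitute:
1 = 7 − 2·3
1 = −2·31 + 9·7
7⁻¹ ≡ 9 (mod 31), so k ≡ 9·29 ≡ 13 (mod 31).
x = 4 + 7·13 = 95.

95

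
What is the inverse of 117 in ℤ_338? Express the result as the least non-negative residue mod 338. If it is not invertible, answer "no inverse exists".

no inverse exists

Euclidean algorithm on 338, 117:
338 = 2×117 + 104
117 = 1×104 + 13
104 = 8×13 + 0
The gcd is 13, not 1, hence no inverse exists.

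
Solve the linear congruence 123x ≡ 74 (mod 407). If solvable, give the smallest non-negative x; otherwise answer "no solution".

First find gcd(123, 407):
407 = 3*123 + 38
123 = 3*38 + 9
38 = 4*9 + 2
9 = 4*2 + 1
2 = 2*1 + 0
gcd = 1, so a unique solution mod 407 exists.
Back-substitute for the Bézout coefficients:
1 = 9 − 4·2
1 = −4·38 + 17·9
1 = 17·123 − 55·38
1 = −55·407 + 182·123
So 123·(182) ≡ 1 (mod 407), giving 123⁻¹ ≡ 182.
x ≡ 123⁻¹·74 ≡ 182·74 ≡ 37 (mod 407).

37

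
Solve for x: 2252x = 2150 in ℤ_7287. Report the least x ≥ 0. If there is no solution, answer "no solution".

3748

First find gcd(2252, 7287):
7287 = 3×2252 + 531
2252 = 4×531 + 128
531 = 4×128 + 19
128 = 6×19 + 14
19 = 1×14 + 5
14 = 2×5 + 4
5 = 1×4 + 1
4 = 4×1 + 0
gcd = 1, so a unique solution mod 7287 exists.
Back-substitute for the Bézout coefficients:
1 = 5 − 4
1 = −14 + 3·5
1 = 3·19 − 4·14
1 = −4·128 + 27·19
1 = 27·531 − 112·128
1 = −112·2252 + 475·531
1 = 475·7287 − 1537·2252
So 2252·(-1537) ≡ 1 (mod 7287), giving 2252⁻¹ ≡ 5750.
x ≡ 2252⁻¹·2150 ≡ 5750·2150 ≡ 3748 (mod 7287).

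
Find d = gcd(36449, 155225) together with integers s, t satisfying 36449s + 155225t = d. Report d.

7

Euclidean algorithm:
155225 = 4·36449 + 9429
36449 = 3·9429 + 8162
9429 = 1·8162 + 1267
8162 = 6·1267 + 560
1267 = 2·560 + 147
560 = 3·147 + 119
147 = 1·119 + 28
119 = 4·28 + 7
28 = 4·7 + 0
gcd(36449, 155225) = 7.
Back-substituting:
7 = 119 − 4·28
7 = −4·147 + 5·119
7 = 5·560 − 19·147
7 = −19·1267 + 43·560
7 = 43·8162 − 277·1267
7 = −277·9429 + 320·8162
7 = 320·36449 − 1237·9429
7 = −1237·155225 + 5268·36449
So 7 = (-1237)·155225 + (5268)·36449.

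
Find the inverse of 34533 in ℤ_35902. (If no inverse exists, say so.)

gcd(35902, 34533) by repeated division:
35902 = 1×34533 + 1369
34533 = 25×1369 + 308
1369 = 4×308 + 137
308 = 2×137 + 34
137 = 4×34 + 1
34 = 34×1 + 0
gcd = 1, so the inverse exists. Back-substitute:
1 = 137 − 4·34
1 = −4·308 + 9·137
1 = 9·1369 − 40·308
1 = −40·34533 + 1009·1369
1 = 1009·35902 − 1049·34533
Thus 34533·(-1049) ≡ 1 (mod 35902); reducing, -1049 mod 35902 = 34853.

34853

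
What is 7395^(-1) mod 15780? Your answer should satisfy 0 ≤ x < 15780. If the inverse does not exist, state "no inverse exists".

no inverse exists

Euclidean algorithm on 15780, 7395:
15780 = 2×7395 + 990
7395 = 7×990 + 465
990 = 2×465 + 60
465 = 7×60 + 45
60 = 1×45 + 15
45 = 3×15 + 0
gcd(7395, 15780) = 15 ≠ 1, so 7395 has no multiplicative inverse modulo 15780.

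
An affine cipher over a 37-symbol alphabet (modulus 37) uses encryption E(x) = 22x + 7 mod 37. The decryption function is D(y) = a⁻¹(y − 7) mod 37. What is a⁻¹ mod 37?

32

gcd(37, 22) by repeated division:
37 = 1*22 + 15
22 = 1*15 + 7
15 = 2*7 + 1
7 = 7*1 + 0
The gcd is 1. Working backward:
1 = 15 − 2·7
1 = −2·22 + 3·15
1 = 3·37 − 5·22
Hence 22⁻¹ ≡ -5 ≡ 32 (mod 37).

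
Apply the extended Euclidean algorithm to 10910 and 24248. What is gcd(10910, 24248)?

Repeated division:
24248 = 2×10910 + 2428
10910 = 4×2428 + 1198
2428 = 2×1198 + 32
1198 = 37×32 + 14
32 = 2×14 + 4
14 = 3×4 + 2
4 = 2×2 + 0
gcd(10910, 24248) = 2.
Back-substituting:
2 = 14 − 3·4
2 = −3·32 + 7·14
2 = 7·1198 − 262·32
2 = −262·2428 + 531·1198
2 = 531·10910 − 2386·2428
2 = −2386·24248 + 5303·10910
So 2 = (-2386)·24248 + (5303)·10910.

2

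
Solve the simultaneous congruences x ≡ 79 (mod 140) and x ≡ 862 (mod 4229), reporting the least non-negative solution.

Write x = 79 + 140·k. Then 140·k ≡ 862 − 79 ≡ 783 (mod 4229).
Need 140⁻¹ mod 4229. Extended Euclid on (4229, 140):
4229 = 30*140 + 29
140 = 4*29 + 24
29 = 1*24 + 5
24 = 4*5 + 4
5 = 1*4 + 1
4 = 4*1 + 0
Back-substitute:
1 = 5 − 4
1 = −24 + 5·5
1 = 5·29 − 6·24
1 = −6·140 + 29·29
1 = 29·4229 − 876·140
140⁻¹ ≡ 3353 (mod 4229), so k ≡ 3353·783 ≡ 3419 (mod 4229).
x = 79 + 140·3419 = 478739.

478739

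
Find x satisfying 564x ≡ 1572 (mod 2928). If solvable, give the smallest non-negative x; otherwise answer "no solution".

First find gcd(564, 2928):
2928 = 5·564 + 108
564 = 5·108 + 24
108 = 4·24 + 12
24 = 2·12 + 0
gcd = 12 and 12 | 1572, so solutions exist. Divide through by 12: 47x ≡ 131 (mod 244).
Now find 47⁻¹ mod 244:
244 = 5×47 + 9
47 = 5×9 + 2
9 = 4×2 + 1
2 = 2×1 + 0
Back-substitute:
1 = 9 − 4·2
1 = −4·47 + 21·9
1 = 21·244 − 109·47
So 47·(-109) ≡ 1 (mod 244), i.e. 47⁻¹ ≡ 135.
Then x ≡ 135·131 ≡ 117 (mod 244); the smallest non-negative solution is x = 117.

117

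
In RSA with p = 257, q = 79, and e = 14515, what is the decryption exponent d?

10363

φ(n) = (p−1)(q−1) = 256·78 = 19968.
Need d with 14515·d ≡ 1 (mod 19968). Apply the extended Euclidean algorithm:
19968 = 1×14515 + 5453
14515 = 2×5453 + 3609
5453 = 1×3609 + 1844
3609 = 1×1844 + 1765
1844 = 1×1765 + 79
1765 = 22×79 + 27
79 = 2×27 + 25
27 = 1×25 + 2
25 = 12×2 + 1
2 = 2×1 + 0
Back-substitute:
1 = 25 − 12·2
1 = −12·27 + 13·25
1 = 13·79 − 38·27
1 = −38·1765 + 849·79
1 = 849·1844 − 887·1765
1 = −887·3609 + 1736·1844
1 = 1736·5453 − 2623·3609
1 = −2623·14515 + 6982·5453
1 = 6982·19968 − 9605·14515
So 14515·(-9605) ≡ 1 (mod 19968), hence d ≡ -9605 ≡ 10363 (mod 19968).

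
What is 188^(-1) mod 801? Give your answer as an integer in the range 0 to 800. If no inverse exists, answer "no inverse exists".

98

Extended Euclidean algorithm:
801 = 4×188 + 49
188 = 3×49 + 41
49 = 1×41 + 8
41 = 5×8 + 1
8 = 8×1 + 0
Since gcd(188, 801) = 1, back-substitute to write 1 as a combination:
1 = 41 − 5·8
1 = −5·49 + 6·41
1 = 6·188 − 23·49
1 = −23·801 + 98·188
So 188·98 ≡ 1 (mod 801).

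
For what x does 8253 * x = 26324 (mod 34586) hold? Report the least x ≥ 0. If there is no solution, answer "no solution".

First find gcd(8253, 34586):
34586 = 4·8253 + 1574
8253 = 5·1574 + 383
1574 = 4·383 + 42
383 = 9·42 + 5
42 = 8·5 + 2
5 = 2·2 + 1
2 = 2·1 + 0
gcd = 1, so a unique solution mod 34586 exists.
Back-substitute for the Bézout coefficients:
1 = 5 − 2·2
1 = −2·42 + 17·5
1 = 17·383 − 155·42
1 = −155·1574 + 637·383
1 = 637·8253 − 3340·1574
1 = −3340·34586 + 13997·8253
So 8253·(13997) ≡ 1 (mod 34586), giving 8253⁻¹ ≡ 13997.
x ≡ 8253⁻¹·26324 ≡ 13997·26324 ≡ 12370 (mod 34586).

12370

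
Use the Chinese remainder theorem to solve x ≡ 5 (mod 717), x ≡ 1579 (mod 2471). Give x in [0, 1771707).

332693

Write x = 5 + 717·k. Then 717·k ≡ 1579 − 5 ≡ 1574 (mod 2471).
Need 717⁻¹ mod 2471. Extended Euclid on (2471, 717):
2471 = 3*717 + 320
717 = 2*320 + 77
320 = 4*77 + 12
77 = 6*12 + 5
12 = 2*5 + 2
5 = 2*2 + 1
2 = 2*1 + 0
Back-substitute:
1 = 5 − 2·2
1 = −2·12 + 5·5
1 = 5·77 − 32·12
1 = −32·320 + 133·77
1 = 133·717 − 298·320
1 = −298·2471 + 1027·717
717⁻¹ ≡ 1027 (mod 2471), so k ≡ 1027·1574 ≡ 464 (mod 2471).
x = 5 + 717·464 = 332693.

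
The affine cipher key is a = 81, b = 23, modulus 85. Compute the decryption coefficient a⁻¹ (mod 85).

Run Euclid on (85, 81):
85 = 1·81 + 4
81 = 20·4 + 1
4 = 4·1 + 0
gcd = 1, so the inverse exists. Back-substitute:
1 = 81 − 20·4
1 = −20·85 + 21·81
So 81·21 ≡ 1 (mod 85).

21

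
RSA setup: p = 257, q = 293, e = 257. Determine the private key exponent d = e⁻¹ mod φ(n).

φ(n) = (p−1)(q−1) = 256·292 = 74752.
Need d with 257·d ≡ 1 (mod 74752). Apply the extended Euclidean algorithm:
74752 = 290·257 + 222
257 = 1·222 + 35
222 = 6·35 + 12
35 = 2·12 + 11
12 = 1·11 + 1
11 = 11·1 + 0
Back-substitute:
1 = 12 − 11
1 = −35 + 3·12
1 = 3·222 − 19·35
1 = −19·257 + 22·222
1 = 22·74752 − 6399·257
So 257·(-6399) ≡ 1 (mod 74752), hence d ≡ -6399 ≡ 68353 (mod 74752).

68353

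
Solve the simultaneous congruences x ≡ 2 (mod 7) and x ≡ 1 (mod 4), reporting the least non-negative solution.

Write x = 2 + 7·k. Then 7·k ≡ 1 − 2 ≡ 3 (mod 4).
Need 7⁻¹ mod 4. Extended Euclid on (4, 3):
4 = 1·3 + 1
3 = 3·1 + 0
Back-substitute:
1 = 4 − 3
7⁻¹ ≡ 3 (mod 4), so k ≡ 3·3 ≡ 1 (mod 4).
x = 2 + 7·1 = 9.

9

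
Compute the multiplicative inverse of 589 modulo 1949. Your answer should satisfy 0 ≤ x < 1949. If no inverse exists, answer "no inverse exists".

1360

Extended Euclidean algorithm:
1949 = 3·589 + 182
589 = 3·182 + 43
182 = 4·43 + 10
43 = 4·10 + 3
10 = 3·3 + 1
3 = 3·1 + 0
Since gcd(589, 1949) = 1, back-substitute to write 1 as a combination:
1 = 10 − 3·3
1 = −3·43 + 13·10
1 = 13·182 − 55·43
1 = −55·589 + 178·182
1 = 178·1949 − 589·589
Thus 589·(-589) ≡ 1 (mod 1949); reducing, -589 mod 1949 = 1360.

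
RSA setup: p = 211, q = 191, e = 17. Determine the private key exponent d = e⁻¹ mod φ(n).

37553

φ(n) = (p−1)(q−1) = 210·190 = 39900.
Need d with 17·d ≡ 1 (mod 39900). Apply the extended Euclidean algorithm:
39900 = 2347×17 + 1
17 = 17×1 + 0
Back-substitute:
1 = 39900 − 2347·17
So 17·(-2347) ≡ 1 (mod 39900), hence d ≡ -2347 ≡ 37553 (mod 39900).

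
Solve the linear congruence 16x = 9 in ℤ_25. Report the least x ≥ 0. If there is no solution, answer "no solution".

24

First find gcd(16, 25):
25 = 1*16 + 9
16 = 1*9 + 7
9 = 1*7 + 2
7 = 3*2 + 1
2 = 2*1 + 0
gcd = 1, so a unique solution mod 25 exists.
Back-substitute for the Bézout coefficients:
1 = 7 − 3·2
1 = −3·9 + 4·7
1 = 4·16 − 7·9
1 = −7·25 + 11·16
So 16·(11) ≡ 1 (mod 25), giving 16⁻¹ ≡ 11.
x ≡ 16⁻¹·9 ≡ 11·9 ≡ 24 (mod 25).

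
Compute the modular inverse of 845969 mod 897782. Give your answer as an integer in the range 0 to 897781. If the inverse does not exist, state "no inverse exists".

97501

gcd(897782, 845969) by repeated division:
897782 = 1·845969 + 51813
845969 = 16·51813 + 16961
51813 = 3·16961 + 930
16961 = 18·930 + 221
930 = 4·221 + 46
221 = 4·46 + 37
46 = 1·37 + 9
37 = 4·9 + 1
9 = 9·1 + 0
The gcd is 1. Working backward:
1 = 37 − 4·9
1 = −4·46 + 5·37
1 = 5·221 − 24·46
1 = −24·930 + 101·221
1 = 101·16961 − 1842·930
1 = −1842·51813 + 5627·16961
1 = 5627·845969 − 91874·51813
1 = −91874·897782 + 97501·845969
So 845969·97501 ≡ 1 (mod 897782).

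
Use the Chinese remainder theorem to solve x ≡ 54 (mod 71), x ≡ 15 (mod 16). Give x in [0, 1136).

Write x = 54 + 71·k. Then 71·k ≡ 15 − 54 ≡ 9 (mod 16).
Need 71⁻¹ mod 16. Extended Euclid on (16, 7):
16 = 2×7 + 2
7 = 3×2 + 1
2 = 2×1 + 0
Back-substitute:
1 = 7 − 3·2
1 = −3·16 + 7·7
71⁻¹ ≡ 7 (mod 16), so k ≡ 7·9 ≡ 15 (mod 16).
x = 54 + 71·15 = 1119.

1119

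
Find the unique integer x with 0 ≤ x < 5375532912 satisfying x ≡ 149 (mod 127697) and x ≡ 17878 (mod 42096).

2954525638

Write x = 149 + 127697·k. Then 127697·k ≡ 17878 − 149 ≡ 17729 (mod 42096).
Need 127697⁻¹ mod 42096. Extended Euclid on (42096, 1409):
42096 = 29·1409 + 1235
1409 = 1·1235 + 174
1235 = 7·174 + 17
174 = 10·17 + 4
17 = 4·4 + 1
4 = 4·1 + 0
Back-substitute:
1 = 17 − 4·4
1 = −4·174 + 41·17
1 = 41·1235 − 291·174
1 = −291·1409 + 332·1235
1 = 332·42096 − 9919·1409
127697⁻¹ ≡ 32177 (mod 42096), so k ≡ 32177·17729 ≡ 23137 (mod 42096).
x = 149 + 127697·23137 = 2954525638.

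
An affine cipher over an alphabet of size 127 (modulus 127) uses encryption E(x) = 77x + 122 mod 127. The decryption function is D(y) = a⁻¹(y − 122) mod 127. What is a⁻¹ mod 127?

33

Run Euclid on (127, 77):
127 = 1×77 + 50
77 = 1×50 + 27
50 = 1×27 + 23
27 = 1×23 + 4
23 = 5×4 + 3
4 = 1×3 + 1
3 = 3×1 + 0
The gcd is 1. Working backward:
1 = 4 − 3
1 = −23 + 6·4
1 = 6·27 − 7·23
1 = −7·50 + 13·27
1 = 13·77 − 20·50
1 = −20·127 + 33·77
So 77·33 ≡ 1 (mod 127).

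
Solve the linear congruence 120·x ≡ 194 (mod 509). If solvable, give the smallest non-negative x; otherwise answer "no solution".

First find gcd(120, 509):
509 = 4*120 + 29
120 = 4*29 + 4
29 = 7*4 + 1
4 = 4*1 + 0
gcd = 1, so a unique solution mod 509 exists.
Back-substitute for the Bézout coefficients:
1 = 29 − 7·4
1 = −7·120 + 29·29
1 = 29·509 − 123·120
So 120·(-123) ≡ 1 (mod 509), giving 120⁻¹ ≡ 386.
x ≡ 120⁻¹·194 ≡ 386·194 ≡ 61 (mod 509).

61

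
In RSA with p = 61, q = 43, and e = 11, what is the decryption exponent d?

φ(n) = (p−1)(q−1) = 60·42 = 2520.
Need d with 11·d ≡ 1 (mod 2520). Apply the extended Euclidean algorithm:
2520 = 229·11 + 1
11 = 11·1 + 0
Back-substitute:
1 = 2520 − 229·11
So 11·(-229) ≡ 1 (mod 2520), hence d ≡ -229 ≡ 2291 (mod 2520).

2291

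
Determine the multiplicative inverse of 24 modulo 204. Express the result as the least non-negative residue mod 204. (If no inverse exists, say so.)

Euclidean algorithm on 204, 24:
204 = 8*24 + 12
24 = 2*12 + 0
The gcd is 12, not 1, hence no inverse exists.

no inverse exists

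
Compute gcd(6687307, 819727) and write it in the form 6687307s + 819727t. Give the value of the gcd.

Apply Euclid's algorithm to 6687307 and 819727:
6687307 = 8×819727 + 129491
819727 = 6×129491 + 42781
129491 = 3×42781 + 1148
42781 = 37×1148 + 305
1148 = 3×305 + 233
305 = 1×233 + 72
233 = 3×72 + 17
72 = 4×17 + 4
17 = 4×4 + 1
4 = 4×1 + 0
gcd(6687307, 819727) = 1.
Express as a combination:
1 = 17 − 4·4
1 = −4·72 + 17·17
1 = 17·233 − 55·72
1 = −55·305 + 72·233
1 = 72·1148 − 271·305
1 = −271·42781 + 10099·1148
1 = 10099·129491 − 30568·42781
1 = −30568·819727 + 193507·129491
1 = 193507·6687307 − 1578624·819727
So 1 = (193507)·6687307 + (-1578624)·819727.

1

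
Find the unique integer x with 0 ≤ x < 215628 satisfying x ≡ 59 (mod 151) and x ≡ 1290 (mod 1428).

Write x = 59 + 151·k. Then 151·k ≡ 1290 − 59 ≡ 1231 (mod 1428).
Need 151⁻¹ mod 1428. Extended Euclid on (1428, 151):
1428 = 9*151 + 69
151 = 2*69 + 13
69 = 5*13 + 4
13 = 3*4 + 1
4 = 4*1 + 0
Back-substitute:
1 = 13 − 3·4
1 = −3·69 + 16·13
1 = 16·151 − 35·69
1 = −35·1428 + 331·151
151⁻¹ ≡ 331 (mod 1428), so k ≡ 331·1231 ≡ 481 (mod 1428).
x = 59 + 151·481 = 72690.

72690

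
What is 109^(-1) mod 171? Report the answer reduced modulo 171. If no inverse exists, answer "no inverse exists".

91

gcd(171, 109) by repeated division:
171 = 1*109 + 62
109 = 1*62 + 47
62 = 1*47 + 15
47 = 3*15 + 2
15 = 7*2 + 1
2 = 2*1 + 0
Since gcd(109, 171) = 1, back-substitute to write 1 as a combination:
1 = 15 − 7·2
1 = −7·47 + 22·15
1 = 22·62 − 29·47
1 = −29·109 + 51·62
1 = 51·171 − 80·109
Thus 109·(-80) ≡ 1 (mod 171); reducing, -80 mod 171 = 91.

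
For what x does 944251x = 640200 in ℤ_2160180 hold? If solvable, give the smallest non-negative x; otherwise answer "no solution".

First find gcd(944251, 2160180):
2160180 = 2*944251 + 271678
944251 = 3*271678 + 129217
271678 = 2*129217 + 13244
129217 = 9*13244 + 10021
13244 = 1*10021 + 3223
10021 = 3*3223 + 352
3223 = 9*352 + 55
352 = 6*55 + 22
55 = 2*22 + 11
22 = 2*11 + 0
gcd = 11 and 11 | 640200, so solutions exist. Divide through by 11: 85841x ≡ 58200 (mod 196380).
Now find 85841⁻¹ mod 196380:
196380 = 2*85841 + 24698
85841 = 3*24698 + 11747
24698 = 2*11747 + 1204
11747 = 9*1204 + 911
1204 = 1*911 + 293
911 = 3*293 + 32
293 = 9*32 + 5
32 = 6*5 + 2
5 = 2*2 + 1
2 = 2*1 + 0
Back-substitute:
1 = 5 − 2·2
1 = −2·32 + 13·5
1 = 13·293 − 119·32
1 = −119·911 + 370·293
1 = 370·1204 − 489·911
1 = −489·11747 + 4771·1204
1 = 4771·24698 − 10031·11747
1 = −10031·85841 + 34864·24698
1 = 34864·196380 − 79759·85841
So 85841·(-79759) ≡ 1 (mod 196380), i.e. 85841⁻¹ ≡ 116621.
Then x ≡ 116621·58200 ≡ 56640 (mod 196380); the smallest non-negative solution is x = 56640.

56640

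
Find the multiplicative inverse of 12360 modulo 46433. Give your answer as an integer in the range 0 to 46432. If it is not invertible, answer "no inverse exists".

4895

gcd(46433, 12360) by repeated division:
46433 = 3*12360 + 9353
12360 = 1*9353 + 3007
9353 = 3*3007 + 332
3007 = 9*332 + 19
332 = 17*19 + 9
19 = 2*9 + 1
9 = 9*1 + 0
The gcd is 1. Working backward:
1 = 19 − 2·9
1 = −2·332 + 35·19
1 = 35·3007 − 317·332
1 = −317·9353 + 986·3007
1 = 986·12360 − 1303·9353
1 = −1303·46433 + 4895·12360
So 12360·4895 ≡ 1 (mod 46433).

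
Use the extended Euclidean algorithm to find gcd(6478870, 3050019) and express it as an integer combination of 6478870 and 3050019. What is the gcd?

1

Repeated division:
6478870 = 2·3050019 + 378832
3050019 = 8·378832 + 19363
378832 = 19·19363 + 10935
19363 = 1·10935 + 8428
10935 = 1·8428 + 2507
8428 = 3·2507 + 907
2507 = 2·907 + 693
907 = 1·693 + 214
693 = 3·214 + 51
214 = 4·51 + 10
51 = 5·10 + 1
10 = 10·1 + 0
gcd(6478870, 3050019) = 1.
Express as a combination:
1 = 51 − 5·10
1 = −5·214 + 21·51
1 = 21·693 − 68·214
1 = −68·907 + 89·693
1 = 89·2507 − 246·907
1 = −246·8428 + 827·2507
1 = 827·10935 − 1073·8428
1 = −1073·19363 + 1900·10935
1 = 1900·378832 − 37173·19363
1 = −37173·3050019 + 299284·378832
1 = 299284·6478870 − 635741·3050019
So 1 = (299284)·6478870 + (-635741)·3050019.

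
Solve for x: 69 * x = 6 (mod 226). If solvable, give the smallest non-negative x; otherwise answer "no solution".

First find gcd(69, 226):
226 = 3·69 + 19
69 = 3·19 + 12
19 = 1·12 + 7
12 = 1·7 + 5
7 = 1·5 + 2
5 = 2·2 + 1
2 = 2·1 + 0
gcd = 1, so a unique solution mod 226 exists.
Back-substitute for the Bézout coefficients:
1 = 5 − 2·2
1 = −2·7 + 3·5
1 = 3·12 − 5·7
1 = −5·19 + 8·12
1 = 8·69 − 29·19
1 = −29·226 + 95·69
So 69·(95) ≡ 1 (mod 226), giving 69⁻¹ ≡ 95.
x ≡ 69⁻¹·6 ≡ 95·6 ≡ 118 (mod 226).

118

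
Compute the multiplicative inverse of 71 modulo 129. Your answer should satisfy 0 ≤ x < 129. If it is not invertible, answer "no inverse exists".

20

Run Euclid on (129, 71):
129 = 1·71 + 58
71 = 1·58 + 13
58 = 4·13 + 6
13 = 2·6 + 1
6 = 6·1 + 0
gcd = 1, so the inverse exists. Back-substitute:
1 = 13 − 2·6
1 = −2·58 + 9·13
1 = 9·71 − 11·58
1 = −11·129 + 20·71
So 71·20 ≡ 1 (mod 129).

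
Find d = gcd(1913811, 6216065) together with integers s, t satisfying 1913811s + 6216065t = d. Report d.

Euclidean algorithm:
6216065 = 3·1913811 + 474632
1913811 = 4·474632 + 15283
474632 = 31·15283 + 859
15283 = 17·859 + 680
859 = 1·680 + 179
680 = 3·179 + 143
179 = 1·143 + 36
143 = 3·36 + 35
36 = 1·35 + 1
35 = 35·1 + 0
gcd(1913811, 6216065) = 1.
Working backward:
1 = 36 − 35
1 = −143 + 4·36
1 = 4·179 − 5·143
1 = −5·680 + 19·179
1 = 19·859 − 24·680
1 = −24·15283 + 427·859
1 = 427·474632 − 13261·15283
1 = −13261·1913811 + 53471·474632
1 = 53471·6216065 − 173674·1913811
So 1 = (53471)·6216065 + (-173674)·1913811.

1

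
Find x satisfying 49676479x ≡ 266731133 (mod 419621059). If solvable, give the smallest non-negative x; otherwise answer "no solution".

First find gcd(49676479, 419621059):
419621059 = 8·49676479 + 22209227
49676479 = 2·22209227 + 5258025
22209227 = 4·5258025 + 1177127
5258025 = 4·1177127 + 549517
1177127 = 2·549517 + 78093
549517 = 7·78093 + 2866
78093 = 27·2866 + 711
2866 = 4·711 + 22
711 = 32·22 + 7
22 = 3·7 + 1
7 = 7·1 + 0
gcd = 1, so a unique solution mod 419621059 exists.
Back-substitute for the Bézout coefficients:
1 = 22 − 3·7
1 = −3·711 + 97·22
1 = 97·2866 − 391·711
1 = −391·78093 + 10654·2866
1 = 10654·549517 − 74969·78093
1 = −74969·1177127 + 160592·549517
1 = 160592·5258025 − 717337·1177127
1 = −717337·22209227 + 3029940·5258025
1 = 3029940·49676479 − 6777217·22209227
1 = −6777217·419621059 + 57247676·49676479
So 49676479·(57247676) ≡ 1 (mod 419621059), giving 49676479⁻¹ ≡ 57247676.
x ≡ 49676479⁻¹·266731133 ≡ 57247676·266731133 ≡ 317396317 (mod 419621059).

317396317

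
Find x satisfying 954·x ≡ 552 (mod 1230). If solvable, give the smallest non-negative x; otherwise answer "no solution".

First find gcd(954, 1230):
1230 = 1×954 + 276
954 = 3×276 + 126
276 = 2×126 + 24
126 = 5×24 + 6
24 = 4×6 + 0
gcd = 6 and 6 | 552, so solutions exist. Divide through by 6: 159x ≡ 92 (mod 205).
Now find 159⁻¹ mod 205:
205 = 1·159 + 46
159 = 3·46 + 21
46 = 2·21 + 4
21 = 5·4 + 1
4 = 4·1 + 0
Back-substitute:
1 = 21 − 5·4
1 = −5·46 + 11·21
1 = 11·159 − 38·46
1 = −38·205 + 49·159
So 159⁻¹ ≡ 49 (mod 205).
Then x ≡ 49·92 ≡ 203 (mod 205); the smallest non-negative solution is x = 203.

203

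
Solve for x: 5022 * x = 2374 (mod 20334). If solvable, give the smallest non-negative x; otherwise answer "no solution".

no solution

gcd(5022, 20334):
20334 = 4×5022 + 246
5022 = 20×246 + 102
246 = 2×102 + 42
102 = 2×42 + 18
42 = 2×18 + 6
18 = 3×6 + 0
gcd = 6, but 6 ∤ 2374, so the congruence has no solution.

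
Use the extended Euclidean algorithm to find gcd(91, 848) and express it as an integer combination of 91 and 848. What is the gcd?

Euclidean algorithm:
848 = 9·91 + 29
91 = 3·29 + 4
29 = 7·4 + 1
4 = 4·1 + 0
gcd(91, 848) = 1.
Working backward:
1 = 29 − 7·4
1 = −7·91 + 22·29
1 = 22·848 − 205·91
So 1 = (22)·848 + (-205)·91.

1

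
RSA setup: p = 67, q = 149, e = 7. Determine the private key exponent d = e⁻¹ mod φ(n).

φ(n) = (p−1)(q−1) = 66·148 = 9768.
Need d with 7·d ≡ 1 (mod 9768). Apply the extended Euclidean algorithm:
9768 = 1395*7 + 3
7 = 2*3 + 1
3 = 3*1 + 0
Back-substitute:
1 = 7 − 2·3
1 = −2·9768 + 2791·7
So 7·2791 ≡ 1 (mod 9768), hence d = 2791.

2791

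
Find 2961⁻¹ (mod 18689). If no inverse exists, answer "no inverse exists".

gcd(18689, 2961) by repeated division:
18689 = 6*2961 + 923
2961 = 3*923 + 192
923 = 4*192 + 155
192 = 1*155 + 37
155 = 4*37 + 7
37 = 5*7 + 2
7 = 3*2 + 1
2 = 2*1 + 0
Since gcd(2961, 18689) = 1, back-substitute to write 1 as a combination:
1 = 7 − 3·2
1 = −3·37 + 16·7
1 = 16·155 − 67·37
1 = −67·192 + 83·155
1 = 83·923 − 399·192
1 = −399·2961 + 1280·923
1 = 1280·18689 − 8079·2961
Thus 2961·(-8079) ≡ 1 (mod 18689); reducing, -8079 mod 18689 = 10610.

10610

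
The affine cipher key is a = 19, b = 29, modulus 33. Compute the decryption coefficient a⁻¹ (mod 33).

7

Extended Euclidean algorithm:
33 = 1×19 + 14
19 = 1×14 + 5
14 = 2×5 + 4
5 = 1×4 + 1
4 = 4×1 + 0
gcd = 1, so the inverse exists. Back-substitute:
1 = 5 − 4
1 = −14 + 3·5
1 = 3·19 − 4·14
1 = −4·33 + 7·19
So 19·7 ≡ 1 (mod 33).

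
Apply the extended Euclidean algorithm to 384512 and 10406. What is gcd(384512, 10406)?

2

Euclidean algorithm:
384512 = 36·10406 + 9896
10406 = 1·9896 + 510
9896 = 19·510 + 206
510 = 2·206 + 98
206 = 2·98 + 10
98 = 9·10 + 8
10 = 1·8 + 2
8 = 4·2 + 0
gcd(384512, 10406) = 2.
Express as a combination:
2 = 10 − 8
2 = −98 + 10·10
2 = 10·206 − 21·98
2 = −21·510 + 52·206
2 = 52·9896 − 1009·510
2 = −1009·10406 + 1061·9896
2 = 1061·384512 − 39205·10406
So 2 = (1061)·384512 + (-39205)·10406.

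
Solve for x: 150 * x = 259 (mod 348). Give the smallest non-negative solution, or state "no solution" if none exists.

no solution

gcd(150, 348):
348 = 2·150 + 48
150 = 3·48 + 6
48 = 8·6 + 0
gcd = 6, but 6 ∤ 259, so the congruence has no solution.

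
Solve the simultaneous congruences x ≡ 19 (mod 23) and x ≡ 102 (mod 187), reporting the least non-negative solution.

663

Write x = 19 + 23·k. Then 23·k ≡ 102 − 19 ≡ 83 (mod 187).
Need 23⁻¹ mod 187. Extended Euclid on (187, 23):
187 = 8·23 + 3
23 = 7·3 + 2
3 = 1·2 + 1
2 = 2·1 + 0
Back-substitute:
1 = 3 − 2
1 = −23 + 8·3
1 = 8·187 − 65·23
23⁻¹ ≡ 122 (mod 187), so k ≡ 122·83 ≡ 28 (mod 187).
x = 19 + 23·28 = 663.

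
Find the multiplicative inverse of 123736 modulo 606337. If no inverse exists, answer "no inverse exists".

406206

Extended Euclidean algorithm:
606337 = 4×123736 + 111393
123736 = 1×111393 + 12343
111393 = 9×12343 + 306
12343 = 40×306 + 103
306 = 2×103 + 100
103 = 1×100 + 3
100 = 33×3 + 1
3 = 3×1 + 0
gcd = 1, so the inverse exists. Back-substitute:
1 = 100 − 33·3
1 = −33·103 + 34·100
1 = 34·306 − 101·103
1 = −101·12343 + 4074·306
1 = 4074·111393 − 36767·12343
1 = −36767·123736 + 40841·111393
1 = 40841·606337 − 200131·123736
So 123736·(-200131) ≡ 1 (mod 606337), and -200131 ≡ 406206 (mod 606337).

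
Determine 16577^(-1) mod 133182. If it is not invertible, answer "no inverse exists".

103769

Run Euclid on (133182, 16577):
133182 = 8*16577 + 566
16577 = 29*566 + 163
566 = 3*163 + 77
163 = 2*77 + 9
77 = 8*9 + 5
9 = 1*5 + 4
5 = 1*4 + 1
4 = 4*1 + 0
gcd = 1, so the inverse exists. Back-substitute:
1 = 5 − 4
1 = −9 + 2·5
1 = 2·77 − 17·9
1 = −17·163 + 36·77
1 = 36·566 − 125·163
1 = −125·16577 + 3661·566
1 = 3661·133182 − 29413·16577
So 16577·(-29413) ≡ 1 (mod 133182), and -29413 ≡ 103769 (mod 133182).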